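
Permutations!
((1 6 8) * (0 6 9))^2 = ((0 6 8 1 9))^2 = (0 8 9 6 1)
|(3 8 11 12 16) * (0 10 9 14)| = |(0 10 9 14)(3 8 11 12 16)| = 20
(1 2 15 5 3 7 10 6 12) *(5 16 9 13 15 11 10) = (1 2 11 10 6 12)(3 7 5)(9 13 15 16) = [0, 2, 11, 7, 4, 3, 12, 5, 8, 13, 6, 10, 1, 15, 14, 16, 9]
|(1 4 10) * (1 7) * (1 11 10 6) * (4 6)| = 6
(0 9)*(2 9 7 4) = (0 7 4 2 9) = [7, 1, 9, 3, 2, 5, 6, 4, 8, 0]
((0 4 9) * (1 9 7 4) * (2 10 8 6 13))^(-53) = (0 1 9)(2 8 13 10 6)(4 7) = ((0 1 9)(2 10 8 6 13)(4 7))^(-53)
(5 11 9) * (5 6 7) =(5 11 9 6 7) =[0, 1, 2, 3, 4, 11, 7, 5, 8, 6, 10, 9]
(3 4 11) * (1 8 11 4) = [0, 8, 2, 1, 4, 5, 6, 7, 11, 9, 10, 3] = (1 8 11 3)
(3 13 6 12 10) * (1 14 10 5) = (1 14 10 3 13 6 12 5) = [0, 14, 2, 13, 4, 1, 12, 7, 8, 9, 3, 11, 5, 6, 10]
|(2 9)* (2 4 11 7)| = 5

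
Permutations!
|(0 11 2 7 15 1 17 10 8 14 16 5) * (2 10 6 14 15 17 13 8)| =20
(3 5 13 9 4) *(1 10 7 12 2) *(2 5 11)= (1 10 7 12 5 13 9 4 3 11 2)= [0, 10, 1, 11, 3, 13, 6, 12, 8, 4, 7, 2, 5, 9]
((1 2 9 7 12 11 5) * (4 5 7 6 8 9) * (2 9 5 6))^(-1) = (1 5 8 6 4 2 9)(7 11 12)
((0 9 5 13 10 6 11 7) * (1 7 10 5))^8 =(13)(6 10 11)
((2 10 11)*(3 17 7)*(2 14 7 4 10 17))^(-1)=((2 17 4 10 11 14 7 3))^(-1)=(2 3 7 14 11 10 4 17)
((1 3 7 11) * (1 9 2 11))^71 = (1 7 3)(2 9 11)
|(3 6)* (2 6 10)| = |(2 6 3 10)| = 4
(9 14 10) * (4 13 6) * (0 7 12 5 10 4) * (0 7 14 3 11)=(0 14 4 13 6 7 12 5 10 9 3 11)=[14, 1, 2, 11, 13, 10, 7, 12, 8, 3, 9, 0, 5, 6, 4]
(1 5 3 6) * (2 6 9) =(1 5 3 9 2 6) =[0, 5, 6, 9, 4, 3, 1, 7, 8, 2]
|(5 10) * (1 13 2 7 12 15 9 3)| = |(1 13 2 7 12 15 9 3)(5 10)| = 8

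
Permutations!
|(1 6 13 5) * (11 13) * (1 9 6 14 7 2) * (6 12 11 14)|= 5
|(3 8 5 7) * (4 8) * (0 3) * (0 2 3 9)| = |(0 9)(2 3 4 8 5 7)| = 6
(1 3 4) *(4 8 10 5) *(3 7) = [0, 7, 2, 8, 1, 4, 6, 3, 10, 9, 5] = (1 7 3 8 10 5 4)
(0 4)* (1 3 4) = (0 1 3 4) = [1, 3, 2, 4, 0]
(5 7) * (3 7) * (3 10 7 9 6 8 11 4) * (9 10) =[0, 1, 2, 10, 3, 9, 8, 5, 11, 6, 7, 4] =(3 10 7 5 9 6 8 11 4)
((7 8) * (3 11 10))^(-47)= ((3 11 10)(7 8))^(-47)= (3 11 10)(7 8)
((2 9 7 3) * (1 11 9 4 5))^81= (1 11 9 7 3 2 4 5)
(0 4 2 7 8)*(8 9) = [4, 1, 7, 3, 2, 5, 6, 9, 0, 8] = (0 4 2 7 9 8)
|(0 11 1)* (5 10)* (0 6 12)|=10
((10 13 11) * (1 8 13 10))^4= ((1 8 13 11))^4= (13)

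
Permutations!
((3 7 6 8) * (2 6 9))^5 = ((2 6 8 3 7 9))^5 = (2 9 7 3 8 6)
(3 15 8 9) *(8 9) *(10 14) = (3 15 9)(10 14) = [0, 1, 2, 15, 4, 5, 6, 7, 8, 3, 14, 11, 12, 13, 10, 9]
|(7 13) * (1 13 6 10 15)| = 6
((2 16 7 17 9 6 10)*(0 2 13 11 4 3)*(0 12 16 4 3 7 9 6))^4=((0 2 4 7 17 6 10 13 11 3 12 16 9))^4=(0 17 11 9 7 13 16 4 10 12 2 6 3)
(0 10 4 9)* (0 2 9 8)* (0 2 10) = (2 9 10 4 8) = [0, 1, 9, 3, 8, 5, 6, 7, 2, 10, 4]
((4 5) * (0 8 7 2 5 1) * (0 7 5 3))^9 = (0 8 5 4 1 7 2 3)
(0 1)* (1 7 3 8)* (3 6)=(0 7 6 3 8 1)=[7, 0, 2, 8, 4, 5, 3, 6, 1]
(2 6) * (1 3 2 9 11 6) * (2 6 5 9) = (1 3 6 2)(5 9 11) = [0, 3, 1, 6, 4, 9, 2, 7, 8, 11, 10, 5]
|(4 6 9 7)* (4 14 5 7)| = |(4 6 9)(5 7 14)| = 3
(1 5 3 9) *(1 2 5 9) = (1 9 2 5 3) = [0, 9, 5, 1, 4, 3, 6, 7, 8, 2]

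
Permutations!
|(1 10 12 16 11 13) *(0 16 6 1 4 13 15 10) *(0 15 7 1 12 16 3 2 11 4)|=22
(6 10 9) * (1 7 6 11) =(1 7 6 10 9 11) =[0, 7, 2, 3, 4, 5, 10, 6, 8, 11, 9, 1]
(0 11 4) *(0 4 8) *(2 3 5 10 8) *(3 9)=[11, 1, 9, 5, 4, 10, 6, 7, 0, 3, 8, 2]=(0 11 2 9 3 5 10 8)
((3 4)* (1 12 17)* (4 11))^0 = ((1 12 17)(3 11 4))^0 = (17)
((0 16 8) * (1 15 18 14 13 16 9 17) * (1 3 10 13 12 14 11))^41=(0 9 17 3 10 13 16 8)(1 15 18 11)(12 14)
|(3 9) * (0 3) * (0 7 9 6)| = |(0 3 6)(7 9)| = 6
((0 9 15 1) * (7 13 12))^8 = (15)(7 12 13)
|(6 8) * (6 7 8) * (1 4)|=2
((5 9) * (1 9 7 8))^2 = (1 5 8 9 7)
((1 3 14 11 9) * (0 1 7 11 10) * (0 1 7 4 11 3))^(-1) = ((0 7 3 14 10 1)(4 11 9))^(-1) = (0 1 10 14 3 7)(4 9 11)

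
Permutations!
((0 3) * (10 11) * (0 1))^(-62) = (11)(0 3 1)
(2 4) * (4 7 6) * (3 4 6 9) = (2 7 9 3 4) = [0, 1, 7, 4, 2, 5, 6, 9, 8, 3]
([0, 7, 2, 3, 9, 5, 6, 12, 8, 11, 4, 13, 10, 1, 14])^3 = (14)(1 10 11 7 4 13 12 9)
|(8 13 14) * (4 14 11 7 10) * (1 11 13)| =|(1 11 7 10 4 14 8)| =7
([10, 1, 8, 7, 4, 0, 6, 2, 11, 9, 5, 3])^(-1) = (0 5 10)(2 7 3 11 8)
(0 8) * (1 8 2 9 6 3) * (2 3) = (0 3 1 8)(2 9 6) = [3, 8, 9, 1, 4, 5, 2, 7, 0, 6]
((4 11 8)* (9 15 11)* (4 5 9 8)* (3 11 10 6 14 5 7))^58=((3 11 4 8 7)(5 9 15 10 6 14))^58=(3 8 11 7 4)(5 6 15)(9 14 10)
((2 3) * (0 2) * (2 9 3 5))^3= ((0 9 3)(2 5))^3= (9)(2 5)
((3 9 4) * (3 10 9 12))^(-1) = (3 12)(4 9 10)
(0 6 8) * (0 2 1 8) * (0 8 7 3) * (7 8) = (0 6 7 3)(1 8 2) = [6, 8, 1, 0, 4, 5, 7, 3, 2]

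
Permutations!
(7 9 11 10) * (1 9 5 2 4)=(1 9 11 10 7 5 2 4)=[0, 9, 4, 3, 1, 2, 6, 5, 8, 11, 7, 10]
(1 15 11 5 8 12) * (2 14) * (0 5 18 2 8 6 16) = [5, 15, 14, 3, 4, 6, 16, 7, 12, 9, 10, 18, 1, 13, 8, 11, 0, 17, 2] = (0 5 6 16)(1 15 11 18 2 14 8 12)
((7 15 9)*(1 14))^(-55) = ((1 14)(7 15 9))^(-55) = (1 14)(7 9 15)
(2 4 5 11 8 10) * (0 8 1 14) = (0 8 10 2 4 5 11 1 14) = [8, 14, 4, 3, 5, 11, 6, 7, 10, 9, 2, 1, 12, 13, 0]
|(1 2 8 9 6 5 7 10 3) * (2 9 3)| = 9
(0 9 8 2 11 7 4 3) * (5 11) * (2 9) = (0 2 5 11 7 4 3)(8 9) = [2, 1, 5, 0, 3, 11, 6, 4, 9, 8, 10, 7]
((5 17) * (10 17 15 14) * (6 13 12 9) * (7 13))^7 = ((5 15 14 10 17)(6 7 13 12 9))^7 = (5 14 17 15 10)(6 13 9 7 12)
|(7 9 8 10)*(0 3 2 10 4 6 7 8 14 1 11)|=12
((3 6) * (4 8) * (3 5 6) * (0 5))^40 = ((0 5 6)(4 8))^40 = (8)(0 5 6)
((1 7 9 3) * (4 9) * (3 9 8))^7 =(9)(1 4 3 7 8)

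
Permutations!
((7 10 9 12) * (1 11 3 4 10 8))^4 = ((1 11 3 4 10 9 12 7 8))^4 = (1 10 8 4 7 3 12 11 9)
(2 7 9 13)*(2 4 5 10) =(2 7 9 13 4 5 10) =[0, 1, 7, 3, 5, 10, 6, 9, 8, 13, 2, 11, 12, 4]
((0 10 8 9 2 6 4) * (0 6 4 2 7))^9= ((0 10 8 9 7)(2 4 6))^9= (0 7 9 8 10)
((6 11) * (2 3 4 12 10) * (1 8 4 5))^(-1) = (1 5 3 2 10 12 4 8)(6 11)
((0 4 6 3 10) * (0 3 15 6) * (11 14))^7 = (0 4)(3 10)(6 15)(11 14)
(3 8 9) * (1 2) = (1 2)(3 8 9) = [0, 2, 1, 8, 4, 5, 6, 7, 9, 3]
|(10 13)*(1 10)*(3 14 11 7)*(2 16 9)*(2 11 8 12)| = |(1 10 13)(2 16 9 11 7 3 14 8 12)| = 9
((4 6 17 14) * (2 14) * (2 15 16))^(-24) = ((2 14 4 6 17 15 16))^(-24) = (2 17 14 15 4 16 6)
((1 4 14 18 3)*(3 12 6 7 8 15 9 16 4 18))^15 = (1 6 15 4)(3 12 8 16)(7 9 14 18)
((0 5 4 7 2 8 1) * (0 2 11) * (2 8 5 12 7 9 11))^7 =(0 11 9 4 5 2 7 12)(1 8)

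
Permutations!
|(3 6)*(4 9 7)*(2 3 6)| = 6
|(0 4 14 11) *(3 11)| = 5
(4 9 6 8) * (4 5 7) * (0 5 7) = (0 5)(4 9 6 8 7) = [5, 1, 2, 3, 9, 0, 8, 4, 7, 6]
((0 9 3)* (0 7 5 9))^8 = ((3 7 5 9))^8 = (9)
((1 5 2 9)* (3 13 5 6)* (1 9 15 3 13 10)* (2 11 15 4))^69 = ((1 6 13 5 11 15 3 10)(2 4))^69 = (1 15 13 10 11 6 3 5)(2 4)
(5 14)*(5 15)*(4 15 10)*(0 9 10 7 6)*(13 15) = [9, 1, 2, 3, 13, 14, 0, 6, 8, 10, 4, 11, 12, 15, 7, 5] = (0 9 10 4 13 15 5 14 7 6)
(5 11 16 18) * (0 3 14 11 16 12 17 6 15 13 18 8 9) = (0 3 14 11 12 17 6 15 13 18 5 16 8 9) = [3, 1, 2, 14, 4, 16, 15, 7, 9, 0, 10, 12, 17, 18, 11, 13, 8, 6, 5]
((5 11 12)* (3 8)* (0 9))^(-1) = (0 9)(3 8)(5 12 11)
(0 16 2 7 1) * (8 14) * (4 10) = [16, 0, 7, 3, 10, 5, 6, 1, 14, 9, 4, 11, 12, 13, 8, 15, 2] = (0 16 2 7 1)(4 10)(8 14)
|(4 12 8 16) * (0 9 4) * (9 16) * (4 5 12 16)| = |(0 4 16)(5 12 8 9)| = 12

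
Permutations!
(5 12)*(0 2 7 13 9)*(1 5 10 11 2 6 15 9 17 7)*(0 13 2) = (0 6 15 9 13 17 7 2 1 5 12 10 11) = [6, 5, 1, 3, 4, 12, 15, 2, 8, 13, 11, 0, 10, 17, 14, 9, 16, 7]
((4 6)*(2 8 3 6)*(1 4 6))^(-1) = ((1 4 2 8 3))^(-1) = (1 3 8 2 4)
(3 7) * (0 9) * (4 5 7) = (0 9)(3 4 5 7) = [9, 1, 2, 4, 5, 7, 6, 3, 8, 0]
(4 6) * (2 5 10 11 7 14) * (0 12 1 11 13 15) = (0 12 1 11 7 14 2 5 10 13 15)(4 6) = [12, 11, 5, 3, 6, 10, 4, 14, 8, 9, 13, 7, 1, 15, 2, 0]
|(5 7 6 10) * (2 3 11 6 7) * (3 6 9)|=|(2 6 10 5)(3 11 9)|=12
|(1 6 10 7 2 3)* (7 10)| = |(10)(1 6 7 2 3)| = 5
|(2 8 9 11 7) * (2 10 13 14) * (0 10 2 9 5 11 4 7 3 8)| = 8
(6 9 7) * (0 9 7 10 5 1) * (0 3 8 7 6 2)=(0 9 10 5 1 3 8 7 2)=[9, 3, 0, 8, 4, 1, 6, 2, 7, 10, 5]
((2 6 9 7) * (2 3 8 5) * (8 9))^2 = (2 8)(3 7 9)(5 6)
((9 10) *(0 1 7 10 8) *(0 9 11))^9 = (0 11 10 7 1)(8 9)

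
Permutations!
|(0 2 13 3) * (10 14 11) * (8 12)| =|(0 2 13 3)(8 12)(10 14 11)| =12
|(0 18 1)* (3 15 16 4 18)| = 7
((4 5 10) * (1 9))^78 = ((1 9)(4 5 10))^78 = (10)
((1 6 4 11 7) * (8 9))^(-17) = ((1 6 4 11 7)(8 9))^(-17) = (1 11 6 7 4)(8 9)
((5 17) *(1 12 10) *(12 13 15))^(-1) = ((1 13 15 12 10)(5 17))^(-1) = (1 10 12 15 13)(5 17)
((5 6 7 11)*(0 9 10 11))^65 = (0 10 5 7 9 11 6)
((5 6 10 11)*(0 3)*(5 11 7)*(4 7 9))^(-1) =((11)(0 3)(4 7 5 6 10 9))^(-1) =(11)(0 3)(4 9 10 6 5 7)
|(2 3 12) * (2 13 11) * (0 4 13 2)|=|(0 4 13 11)(2 3 12)|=12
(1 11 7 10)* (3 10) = [0, 11, 2, 10, 4, 5, 6, 3, 8, 9, 1, 7] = (1 11 7 3 10)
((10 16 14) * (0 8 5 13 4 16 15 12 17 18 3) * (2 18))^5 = ((0 8 5 13 4 16 14 10 15 12 17 2 18 3))^5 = (0 16 17 8 14 2 5 10 18 13 15 3 4 12)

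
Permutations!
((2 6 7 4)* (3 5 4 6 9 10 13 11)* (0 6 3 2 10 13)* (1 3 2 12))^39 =((0 6 7 2 9 13 11 12 1 3 5 4 10))^39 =(13)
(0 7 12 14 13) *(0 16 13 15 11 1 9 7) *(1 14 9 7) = [0, 7, 2, 3, 4, 5, 6, 12, 8, 1, 10, 14, 9, 16, 15, 11, 13] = (1 7 12 9)(11 14 15)(13 16)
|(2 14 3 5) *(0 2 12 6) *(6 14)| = 12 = |(0 2 6)(3 5 12 14)|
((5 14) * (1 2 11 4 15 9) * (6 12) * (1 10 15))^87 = (15)(1 4 11 2)(5 14)(6 12)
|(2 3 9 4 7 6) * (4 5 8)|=8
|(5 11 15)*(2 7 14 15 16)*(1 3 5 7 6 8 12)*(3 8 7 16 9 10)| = |(1 8 12)(2 6 7 14 15 16)(3 5 11 9 10)| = 30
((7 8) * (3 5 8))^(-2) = ((3 5 8 7))^(-2) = (3 8)(5 7)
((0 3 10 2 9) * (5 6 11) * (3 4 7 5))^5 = (0 11)(2 5)(3 4)(6 9)(7 10)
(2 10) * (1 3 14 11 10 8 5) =[0, 3, 8, 14, 4, 1, 6, 7, 5, 9, 2, 10, 12, 13, 11] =(1 3 14 11 10 2 8 5)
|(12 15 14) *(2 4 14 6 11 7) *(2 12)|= |(2 4 14)(6 11 7 12 15)|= 15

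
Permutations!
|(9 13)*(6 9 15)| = 4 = |(6 9 13 15)|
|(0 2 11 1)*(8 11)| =|(0 2 8 11 1)| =5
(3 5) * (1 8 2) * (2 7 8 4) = (1 4 2)(3 5)(7 8) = [0, 4, 1, 5, 2, 3, 6, 8, 7]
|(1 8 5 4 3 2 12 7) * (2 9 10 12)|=|(1 8 5 4 3 9 10 12 7)|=9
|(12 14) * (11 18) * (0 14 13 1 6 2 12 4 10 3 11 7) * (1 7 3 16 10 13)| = |(0 14 4 13 7)(1 6 2 12)(3 11 18)(10 16)| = 60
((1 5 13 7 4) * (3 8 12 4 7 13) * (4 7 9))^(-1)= ((13)(1 5 3 8 12 7 9 4))^(-1)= (13)(1 4 9 7 12 8 3 5)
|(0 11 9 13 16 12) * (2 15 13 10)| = |(0 11 9 10 2 15 13 16 12)| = 9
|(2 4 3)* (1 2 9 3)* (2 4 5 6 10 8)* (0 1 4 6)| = |(0 1 6 10 8 2 5)(3 9)| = 14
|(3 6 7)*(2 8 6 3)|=4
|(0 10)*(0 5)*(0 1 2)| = |(0 10 5 1 2)| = 5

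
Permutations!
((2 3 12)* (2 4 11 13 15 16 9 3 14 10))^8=(16)(2 10 14)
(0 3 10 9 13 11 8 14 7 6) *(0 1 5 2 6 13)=[3, 5, 6, 10, 4, 2, 1, 13, 14, 0, 9, 8, 12, 11, 7]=(0 3 10 9)(1 5 2 6)(7 13 11 8 14)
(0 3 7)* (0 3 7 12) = (0 7 3 12) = [7, 1, 2, 12, 4, 5, 6, 3, 8, 9, 10, 11, 0]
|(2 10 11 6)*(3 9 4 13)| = 4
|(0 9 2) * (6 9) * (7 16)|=4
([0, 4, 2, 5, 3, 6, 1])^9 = [0, 6, 2, 4, 1, 3, 5]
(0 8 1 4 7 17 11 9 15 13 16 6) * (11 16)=[8, 4, 2, 3, 7, 5, 0, 17, 1, 15, 10, 9, 12, 11, 14, 13, 6, 16]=(0 8 1 4 7 17 16 6)(9 15 13 11)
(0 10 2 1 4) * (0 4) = (0 10 2 1) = [10, 0, 1, 3, 4, 5, 6, 7, 8, 9, 2]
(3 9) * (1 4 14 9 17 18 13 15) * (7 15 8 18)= (1 4 14 9 3 17 7 15)(8 18 13)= [0, 4, 2, 17, 14, 5, 6, 15, 18, 3, 10, 11, 12, 8, 9, 1, 16, 7, 13]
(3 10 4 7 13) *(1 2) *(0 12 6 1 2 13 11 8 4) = (0 12 6 1 13 3 10)(4 7 11 8) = [12, 13, 2, 10, 7, 5, 1, 11, 4, 9, 0, 8, 6, 3]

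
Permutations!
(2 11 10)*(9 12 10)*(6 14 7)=(2 11 9 12 10)(6 14 7)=[0, 1, 11, 3, 4, 5, 14, 6, 8, 12, 2, 9, 10, 13, 7]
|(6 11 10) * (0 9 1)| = 3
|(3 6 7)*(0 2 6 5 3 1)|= |(0 2 6 7 1)(3 5)|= 10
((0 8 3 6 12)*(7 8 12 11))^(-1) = ((0 12)(3 6 11 7 8))^(-1) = (0 12)(3 8 7 11 6)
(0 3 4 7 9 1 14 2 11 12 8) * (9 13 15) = (0 3 4 7 13 15 9 1 14 2 11 12 8) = [3, 14, 11, 4, 7, 5, 6, 13, 0, 1, 10, 12, 8, 15, 2, 9]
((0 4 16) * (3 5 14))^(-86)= (0 4 16)(3 5 14)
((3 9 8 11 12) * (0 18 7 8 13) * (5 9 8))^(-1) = (0 13 9 5 7 18)(3 12 11 8)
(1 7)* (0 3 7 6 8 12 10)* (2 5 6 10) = (0 3 7 1 10)(2 5 6 8 12) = [3, 10, 5, 7, 4, 6, 8, 1, 12, 9, 0, 11, 2]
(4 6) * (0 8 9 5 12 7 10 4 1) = (0 8 9 5 12 7 10 4 6 1) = [8, 0, 2, 3, 6, 12, 1, 10, 9, 5, 4, 11, 7]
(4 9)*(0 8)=[8, 1, 2, 3, 9, 5, 6, 7, 0, 4]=(0 8)(4 9)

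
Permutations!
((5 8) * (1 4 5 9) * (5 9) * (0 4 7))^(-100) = ((0 4 9 1 7)(5 8))^(-100) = (9)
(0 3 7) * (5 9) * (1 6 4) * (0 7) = (0 3)(1 6 4)(5 9) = [3, 6, 2, 0, 1, 9, 4, 7, 8, 5]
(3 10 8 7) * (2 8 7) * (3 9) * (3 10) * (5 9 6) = [0, 1, 8, 3, 4, 9, 5, 6, 2, 10, 7] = (2 8)(5 9 10 7 6)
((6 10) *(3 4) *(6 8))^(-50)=((3 4)(6 10 8))^(-50)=(6 10 8)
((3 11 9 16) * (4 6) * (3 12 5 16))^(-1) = ((3 11 9)(4 6)(5 16 12))^(-1) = (3 9 11)(4 6)(5 12 16)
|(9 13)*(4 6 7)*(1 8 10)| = 6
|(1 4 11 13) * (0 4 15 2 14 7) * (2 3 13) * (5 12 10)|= |(0 4 11 2 14 7)(1 15 3 13)(5 12 10)|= 12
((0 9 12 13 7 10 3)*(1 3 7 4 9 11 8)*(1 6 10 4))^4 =((0 11 8 6 10 7 4 9 12 13 1 3))^4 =(0 10 12)(1 8 4)(3 6 9)(7 13 11)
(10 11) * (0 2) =(0 2)(10 11) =[2, 1, 0, 3, 4, 5, 6, 7, 8, 9, 11, 10]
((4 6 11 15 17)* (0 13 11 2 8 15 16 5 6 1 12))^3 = (0 16 2 17 12 11 6 15 1 13 5 8 4)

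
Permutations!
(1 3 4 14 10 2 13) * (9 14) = (1 3 4 9 14 10 2 13) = [0, 3, 13, 4, 9, 5, 6, 7, 8, 14, 2, 11, 12, 1, 10]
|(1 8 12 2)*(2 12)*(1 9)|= 4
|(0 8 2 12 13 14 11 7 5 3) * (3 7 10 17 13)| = |(0 8 2 12 3)(5 7)(10 17 13 14 11)| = 10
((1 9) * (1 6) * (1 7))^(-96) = ((1 9 6 7))^(-96) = (9)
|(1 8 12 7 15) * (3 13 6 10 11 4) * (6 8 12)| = 28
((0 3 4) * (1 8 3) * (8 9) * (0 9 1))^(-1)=(3 8 9 4)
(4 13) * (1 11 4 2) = [0, 11, 1, 3, 13, 5, 6, 7, 8, 9, 10, 4, 12, 2] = (1 11 4 13 2)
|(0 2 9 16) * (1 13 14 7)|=|(0 2 9 16)(1 13 14 7)|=4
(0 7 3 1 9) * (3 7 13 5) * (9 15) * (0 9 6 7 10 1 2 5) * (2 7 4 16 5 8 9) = (0 13)(1 15 6 4 16 5 3 7 10)(2 8 9) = [13, 15, 8, 7, 16, 3, 4, 10, 9, 2, 1, 11, 12, 0, 14, 6, 5]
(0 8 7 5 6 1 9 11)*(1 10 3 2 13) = [8, 9, 13, 2, 4, 6, 10, 5, 7, 11, 3, 0, 12, 1] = (0 8 7 5 6 10 3 2 13 1 9 11)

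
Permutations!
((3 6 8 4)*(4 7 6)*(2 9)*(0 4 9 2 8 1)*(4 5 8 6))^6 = (0 9 7)(1 3 8)(4 5 6)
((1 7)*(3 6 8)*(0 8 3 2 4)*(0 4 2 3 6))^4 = ((0 8 3)(1 7))^4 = (0 8 3)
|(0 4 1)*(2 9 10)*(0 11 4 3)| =6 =|(0 3)(1 11 4)(2 9 10)|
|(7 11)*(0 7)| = |(0 7 11)| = 3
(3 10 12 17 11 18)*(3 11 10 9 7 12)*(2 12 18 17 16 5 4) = [0, 1, 12, 9, 2, 4, 6, 18, 8, 7, 3, 17, 16, 13, 14, 15, 5, 10, 11] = (2 12 16 5 4)(3 9 7 18 11 17 10)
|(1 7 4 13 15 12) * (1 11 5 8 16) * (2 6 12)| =|(1 7 4 13 15 2 6 12 11 5 8 16)| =12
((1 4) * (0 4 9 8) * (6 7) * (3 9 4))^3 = ((0 3 9 8)(1 4)(6 7))^3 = (0 8 9 3)(1 4)(6 7)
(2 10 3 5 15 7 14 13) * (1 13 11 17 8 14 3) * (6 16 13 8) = (1 8 14 11 17 6 16 13 2 10)(3 5 15 7) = [0, 8, 10, 5, 4, 15, 16, 3, 14, 9, 1, 17, 12, 2, 11, 7, 13, 6]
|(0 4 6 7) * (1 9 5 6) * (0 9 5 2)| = 8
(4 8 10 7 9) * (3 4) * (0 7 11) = (0 7 9 3 4 8 10 11) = [7, 1, 2, 4, 8, 5, 6, 9, 10, 3, 11, 0]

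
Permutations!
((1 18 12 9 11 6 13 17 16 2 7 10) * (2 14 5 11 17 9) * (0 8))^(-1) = (0 8)(1 10 7 2 12 18)(5 14 16 17 9 13 6 11)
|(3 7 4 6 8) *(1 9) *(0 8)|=6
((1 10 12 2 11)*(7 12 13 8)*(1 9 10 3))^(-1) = (1 3)(2 12 7 8 13 10 9 11)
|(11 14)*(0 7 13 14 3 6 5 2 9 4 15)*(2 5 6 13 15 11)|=|(0 7 15)(2 9 4 11 3 13 14)|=21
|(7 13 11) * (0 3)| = 6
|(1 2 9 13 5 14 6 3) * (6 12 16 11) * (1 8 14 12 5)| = |(1 2 9 13)(3 8 14 5 12 16 11 6)| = 8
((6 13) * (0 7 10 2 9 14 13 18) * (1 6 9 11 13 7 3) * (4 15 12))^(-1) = ((0 3 1 6 18)(2 11 13 9 14 7 10)(4 15 12))^(-1) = (0 18 6 1 3)(2 10 7 14 9 13 11)(4 12 15)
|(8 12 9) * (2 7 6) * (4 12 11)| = 15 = |(2 7 6)(4 12 9 8 11)|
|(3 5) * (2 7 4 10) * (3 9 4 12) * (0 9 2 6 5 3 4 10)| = 9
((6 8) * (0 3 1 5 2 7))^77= ((0 3 1 5 2 7)(6 8))^77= (0 7 2 5 1 3)(6 8)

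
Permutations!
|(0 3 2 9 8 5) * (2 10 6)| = 8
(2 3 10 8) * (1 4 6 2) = (1 4 6 2 3 10 8) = [0, 4, 3, 10, 6, 5, 2, 7, 1, 9, 8]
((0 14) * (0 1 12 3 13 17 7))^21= ((0 14 1 12 3 13 17 7))^21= (0 13 1 7 3 14 17 12)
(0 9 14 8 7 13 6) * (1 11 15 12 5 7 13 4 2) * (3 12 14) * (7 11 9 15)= [15, 9, 1, 12, 2, 11, 0, 4, 13, 3, 10, 7, 5, 6, 8, 14]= (0 15 14 8 13 6)(1 9 3 12 5 11 7 4 2)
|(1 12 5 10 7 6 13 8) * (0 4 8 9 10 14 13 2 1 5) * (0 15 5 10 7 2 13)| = 20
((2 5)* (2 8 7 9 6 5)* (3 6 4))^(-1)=(3 4 9 7 8 5 6)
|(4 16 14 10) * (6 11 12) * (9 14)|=15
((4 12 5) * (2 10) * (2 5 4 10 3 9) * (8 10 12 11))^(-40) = ((2 3 9)(4 11 8 10 5 12))^(-40) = (2 9 3)(4 8 5)(10 12 11)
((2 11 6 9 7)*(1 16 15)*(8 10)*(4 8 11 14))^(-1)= (1 15 16)(2 7 9 6 11 10 8 4 14)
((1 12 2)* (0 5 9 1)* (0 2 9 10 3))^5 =(0 5 10 3)(1 9 12)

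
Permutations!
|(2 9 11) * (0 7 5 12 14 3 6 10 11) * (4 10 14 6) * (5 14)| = |(0 7 14 3 4 10 11 2 9)(5 12 6)| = 9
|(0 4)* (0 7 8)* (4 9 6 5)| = 7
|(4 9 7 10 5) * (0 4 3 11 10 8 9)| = 12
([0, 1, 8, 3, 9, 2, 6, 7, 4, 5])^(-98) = [0, 1, 4, 3, 5, 8, 6, 7, 9, 2]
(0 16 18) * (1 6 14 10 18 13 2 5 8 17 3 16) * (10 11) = (0 1 6 14 11 10 18)(2 5 8 17 3 16 13) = [1, 6, 5, 16, 4, 8, 14, 7, 17, 9, 18, 10, 12, 2, 11, 15, 13, 3, 0]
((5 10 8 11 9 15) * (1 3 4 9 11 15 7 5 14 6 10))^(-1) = ((1 3 4 9 7 5)(6 10 8 15 14))^(-1) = (1 5 7 9 4 3)(6 14 15 8 10)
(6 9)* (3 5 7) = (3 5 7)(6 9) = [0, 1, 2, 5, 4, 7, 9, 3, 8, 6]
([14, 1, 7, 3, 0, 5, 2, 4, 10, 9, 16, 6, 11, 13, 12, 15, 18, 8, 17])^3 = (0 11 7 14 6 4 12 2)(8 18 10 17 16)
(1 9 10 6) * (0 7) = (0 7)(1 9 10 6) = [7, 9, 2, 3, 4, 5, 1, 0, 8, 10, 6]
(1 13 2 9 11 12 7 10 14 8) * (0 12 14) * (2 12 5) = (0 5 2 9 11 14 8 1 13 12 7 10) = [5, 13, 9, 3, 4, 2, 6, 10, 1, 11, 0, 14, 7, 12, 8]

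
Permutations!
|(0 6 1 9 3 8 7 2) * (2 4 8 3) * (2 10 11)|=21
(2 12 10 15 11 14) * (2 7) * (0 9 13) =[9, 1, 12, 3, 4, 5, 6, 2, 8, 13, 15, 14, 10, 0, 7, 11] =(0 9 13)(2 12 10 15 11 14 7)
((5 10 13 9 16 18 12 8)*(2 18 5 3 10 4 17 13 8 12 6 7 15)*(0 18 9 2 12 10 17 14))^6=((0 18 6 7 15 12 10 8 3 17 13 2 9 16 5 4 14))^6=(0 10 9 18 8 16 6 3 5 7 17 4 15 13 14 12 2)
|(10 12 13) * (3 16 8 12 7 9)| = 8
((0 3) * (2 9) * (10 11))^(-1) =((0 3)(2 9)(10 11))^(-1) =(0 3)(2 9)(10 11)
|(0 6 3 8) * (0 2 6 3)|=|(0 3 8 2 6)|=5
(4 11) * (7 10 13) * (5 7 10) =(4 11)(5 7)(10 13) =[0, 1, 2, 3, 11, 7, 6, 5, 8, 9, 13, 4, 12, 10]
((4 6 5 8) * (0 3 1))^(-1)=(0 1 3)(4 8 5 6)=((0 3 1)(4 6 5 8))^(-1)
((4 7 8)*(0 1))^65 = ((0 1)(4 7 8))^65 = (0 1)(4 8 7)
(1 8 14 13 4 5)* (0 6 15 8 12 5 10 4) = (0 6 15 8 14 13)(1 12 5)(4 10) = [6, 12, 2, 3, 10, 1, 15, 7, 14, 9, 4, 11, 5, 0, 13, 8]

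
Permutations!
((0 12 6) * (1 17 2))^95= (0 6 12)(1 2 17)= ((0 12 6)(1 17 2))^95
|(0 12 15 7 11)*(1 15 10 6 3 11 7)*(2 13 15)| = 12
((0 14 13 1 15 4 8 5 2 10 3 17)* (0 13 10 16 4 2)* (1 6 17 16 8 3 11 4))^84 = (17)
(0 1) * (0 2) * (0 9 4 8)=(0 1 2 9 4 8)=[1, 2, 9, 3, 8, 5, 6, 7, 0, 4]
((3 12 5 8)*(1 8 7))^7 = (1 8 3 12 5 7)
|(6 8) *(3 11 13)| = |(3 11 13)(6 8)| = 6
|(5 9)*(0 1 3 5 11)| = |(0 1 3 5 9 11)| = 6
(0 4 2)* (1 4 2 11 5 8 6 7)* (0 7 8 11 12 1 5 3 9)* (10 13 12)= (0 2 7 5 11 3 9)(1 4 10 13 12)(6 8)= [2, 4, 7, 9, 10, 11, 8, 5, 6, 0, 13, 3, 1, 12]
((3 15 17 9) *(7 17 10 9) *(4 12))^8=((3 15 10 9)(4 12)(7 17))^8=(17)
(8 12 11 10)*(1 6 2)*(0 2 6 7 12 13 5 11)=(0 2 1 7 12)(5 11 10 8 13)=[2, 7, 1, 3, 4, 11, 6, 12, 13, 9, 8, 10, 0, 5]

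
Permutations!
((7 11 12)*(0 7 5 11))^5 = (0 7)(5 12 11)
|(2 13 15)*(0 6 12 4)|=|(0 6 12 4)(2 13 15)|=12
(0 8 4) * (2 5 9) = [8, 1, 5, 3, 0, 9, 6, 7, 4, 2] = (0 8 4)(2 5 9)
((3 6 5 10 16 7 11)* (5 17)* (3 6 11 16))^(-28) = ((3 11 6 17 5 10)(7 16))^(-28) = (3 6 5)(10 11 17)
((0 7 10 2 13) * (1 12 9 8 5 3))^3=(0 2 7 13 10)(1 8)(3 9)(5 12)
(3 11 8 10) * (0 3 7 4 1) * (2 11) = (0 3 2 11 8 10 7 4 1) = [3, 0, 11, 2, 1, 5, 6, 4, 10, 9, 7, 8]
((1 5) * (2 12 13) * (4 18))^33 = (1 5)(4 18)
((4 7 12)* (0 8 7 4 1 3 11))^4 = (0 1 8 3 7 11 12)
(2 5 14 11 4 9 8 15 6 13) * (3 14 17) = (2 5 17 3 14 11 4 9 8 15 6 13) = [0, 1, 5, 14, 9, 17, 13, 7, 15, 8, 10, 4, 12, 2, 11, 6, 16, 3]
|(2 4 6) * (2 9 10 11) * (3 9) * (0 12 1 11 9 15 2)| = |(0 12 1 11)(2 4 6 3 15)(9 10)| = 20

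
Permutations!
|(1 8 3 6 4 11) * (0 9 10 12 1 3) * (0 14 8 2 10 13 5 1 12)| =28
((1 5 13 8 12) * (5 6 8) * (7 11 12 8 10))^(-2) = (13)(1 11 10)(6 12 7)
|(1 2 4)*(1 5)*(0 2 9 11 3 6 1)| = 20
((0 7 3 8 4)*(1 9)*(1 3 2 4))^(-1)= (0 4 2 7)(1 8 3 9)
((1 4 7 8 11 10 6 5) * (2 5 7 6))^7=((1 4 6 7 8 11 10 2 5))^7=(1 2 11 7 4 5 10 8 6)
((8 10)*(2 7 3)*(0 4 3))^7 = (0 3 7 4 2)(8 10)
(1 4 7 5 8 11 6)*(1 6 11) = (11)(1 4 7 5 8) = [0, 4, 2, 3, 7, 8, 6, 5, 1, 9, 10, 11]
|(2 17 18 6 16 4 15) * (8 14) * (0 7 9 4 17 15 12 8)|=28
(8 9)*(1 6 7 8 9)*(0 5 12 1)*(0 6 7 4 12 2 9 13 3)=(0 5 2 9 13 3)(1 7 8 6 4 12)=[5, 7, 9, 0, 12, 2, 4, 8, 6, 13, 10, 11, 1, 3]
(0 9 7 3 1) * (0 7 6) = (0 9 6)(1 7 3) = [9, 7, 2, 1, 4, 5, 0, 3, 8, 6]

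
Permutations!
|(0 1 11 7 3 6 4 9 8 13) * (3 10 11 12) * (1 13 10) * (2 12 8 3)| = |(0 13)(1 8 10 11 7)(2 12)(3 6 4 9)| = 20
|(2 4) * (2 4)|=|(4)|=1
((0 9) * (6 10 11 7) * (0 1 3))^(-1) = ((0 9 1 3)(6 10 11 7))^(-1) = (0 3 1 9)(6 7 11 10)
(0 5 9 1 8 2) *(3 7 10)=(0 5 9 1 8 2)(3 7 10)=[5, 8, 0, 7, 4, 9, 6, 10, 2, 1, 3]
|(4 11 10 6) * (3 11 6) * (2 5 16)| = |(2 5 16)(3 11 10)(4 6)| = 6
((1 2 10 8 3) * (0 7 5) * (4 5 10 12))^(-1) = ((0 7 10 8 3 1 2 12 4 5))^(-1) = (0 5 4 12 2 1 3 8 10 7)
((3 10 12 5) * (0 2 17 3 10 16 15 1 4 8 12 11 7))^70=(17)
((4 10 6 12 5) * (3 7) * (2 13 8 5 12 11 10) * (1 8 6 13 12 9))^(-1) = ((1 8 5 4 2 12 9)(3 7)(6 11 10 13))^(-1) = (1 9 12 2 4 5 8)(3 7)(6 13 10 11)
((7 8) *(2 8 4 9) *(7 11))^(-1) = (2 9 4 7 11 8)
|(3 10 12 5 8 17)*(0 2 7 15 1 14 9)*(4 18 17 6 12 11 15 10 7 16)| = |(0 2 16 4 18 17 3 7 10 11 15 1 14 9)(5 8 6 12)| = 28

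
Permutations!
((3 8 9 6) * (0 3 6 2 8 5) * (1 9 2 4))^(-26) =((0 3 5)(1 9 4)(2 8))^(-26) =(0 3 5)(1 9 4)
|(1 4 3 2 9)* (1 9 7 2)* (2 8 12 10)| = 15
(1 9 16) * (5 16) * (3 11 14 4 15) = (1 9 5 16)(3 11 14 4 15) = [0, 9, 2, 11, 15, 16, 6, 7, 8, 5, 10, 14, 12, 13, 4, 3, 1]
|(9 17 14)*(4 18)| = 6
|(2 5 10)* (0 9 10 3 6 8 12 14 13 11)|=12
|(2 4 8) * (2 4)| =2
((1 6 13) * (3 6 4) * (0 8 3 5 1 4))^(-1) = (0 1 5 4 13 6 3 8)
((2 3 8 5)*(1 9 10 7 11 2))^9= (11)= ((1 9 10 7 11 2 3 8 5))^9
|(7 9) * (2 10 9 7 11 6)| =|(2 10 9 11 6)| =5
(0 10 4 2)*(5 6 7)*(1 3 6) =[10, 3, 0, 6, 2, 1, 7, 5, 8, 9, 4] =(0 10 4 2)(1 3 6 7 5)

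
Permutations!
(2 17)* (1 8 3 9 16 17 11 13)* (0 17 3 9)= (0 17 2 11 13 1 8 9 16 3)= [17, 8, 11, 0, 4, 5, 6, 7, 9, 16, 10, 13, 12, 1, 14, 15, 3, 2]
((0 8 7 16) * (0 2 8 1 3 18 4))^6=(0 1 3 18 4)(2 7)(8 16)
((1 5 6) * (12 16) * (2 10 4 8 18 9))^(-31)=(1 6 5)(2 9 18 8 4 10)(12 16)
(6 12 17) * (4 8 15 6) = (4 8 15 6 12 17) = [0, 1, 2, 3, 8, 5, 12, 7, 15, 9, 10, 11, 17, 13, 14, 6, 16, 4]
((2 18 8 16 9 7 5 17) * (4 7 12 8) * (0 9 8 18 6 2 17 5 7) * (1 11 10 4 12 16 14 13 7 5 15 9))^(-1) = (0 4 10 11 1)(2 6)(5 7 13 14 8 16 9 15)(12 18)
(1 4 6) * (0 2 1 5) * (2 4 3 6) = [4, 3, 1, 6, 2, 0, 5] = (0 4 2 1 3 6 5)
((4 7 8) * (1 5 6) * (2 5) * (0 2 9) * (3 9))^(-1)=((0 2 5 6 1 3 9)(4 7 8))^(-1)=(0 9 3 1 6 5 2)(4 8 7)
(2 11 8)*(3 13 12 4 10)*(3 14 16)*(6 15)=(2 11 8)(3 13 12 4 10 14 16)(6 15)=[0, 1, 11, 13, 10, 5, 15, 7, 2, 9, 14, 8, 4, 12, 16, 6, 3]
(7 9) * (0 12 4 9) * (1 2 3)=[12, 2, 3, 1, 9, 5, 6, 0, 8, 7, 10, 11, 4]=(0 12 4 9 7)(1 2 3)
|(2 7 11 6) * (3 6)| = 5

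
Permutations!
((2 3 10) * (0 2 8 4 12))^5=((0 2 3 10 8 4 12))^5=(0 4 10 2 12 8 3)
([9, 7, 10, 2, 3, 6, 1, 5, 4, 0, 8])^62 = (1 5)(2 8 3 10 4)(6 7)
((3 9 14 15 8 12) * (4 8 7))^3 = ((3 9 14 15 7 4 8 12))^3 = (3 15 8 9 7 12 14 4)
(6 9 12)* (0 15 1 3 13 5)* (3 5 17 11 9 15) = (0 3 13 17 11 9 12 6 15 1 5) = [3, 5, 2, 13, 4, 0, 15, 7, 8, 12, 10, 9, 6, 17, 14, 1, 16, 11]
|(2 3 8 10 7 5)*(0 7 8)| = |(0 7 5 2 3)(8 10)| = 10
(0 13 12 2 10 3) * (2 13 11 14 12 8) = (0 11 14 12 13 8 2 10 3) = [11, 1, 10, 0, 4, 5, 6, 7, 2, 9, 3, 14, 13, 8, 12]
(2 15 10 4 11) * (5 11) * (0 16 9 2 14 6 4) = (0 16 9 2 15 10)(4 5 11 14 6) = [16, 1, 15, 3, 5, 11, 4, 7, 8, 2, 0, 14, 12, 13, 6, 10, 9]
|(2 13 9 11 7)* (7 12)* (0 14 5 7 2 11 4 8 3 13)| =|(0 14 5 7 11 12 2)(3 13 9 4 8)| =35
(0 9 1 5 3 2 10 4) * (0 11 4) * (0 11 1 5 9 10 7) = (0 10 11 4 1 9 5 3 2 7) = [10, 9, 7, 2, 1, 3, 6, 0, 8, 5, 11, 4]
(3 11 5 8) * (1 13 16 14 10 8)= (1 13 16 14 10 8 3 11 5)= [0, 13, 2, 11, 4, 1, 6, 7, 3, 9, 8, 5, 12, 16, 10, 15, 14]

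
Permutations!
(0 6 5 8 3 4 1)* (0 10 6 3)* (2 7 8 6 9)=(0 3 4 1 10 9 2 7 8)(5 6)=[3, 10, 7, 4, 1, 6, 5, 8, 0, 2, 9]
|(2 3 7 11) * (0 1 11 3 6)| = 10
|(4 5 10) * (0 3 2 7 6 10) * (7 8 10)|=14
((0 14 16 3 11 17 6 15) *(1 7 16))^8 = ((0 14 1 7 16 3 11 17 6 15))^8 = (0 6 11 16 1)(3 7 14 15 17)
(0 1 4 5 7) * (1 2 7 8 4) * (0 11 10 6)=(0 2 7 11 10 6)(4 5 8)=[2, 1, 7, 3, 5, 8, 0, 11, 4, 9, 6, 10]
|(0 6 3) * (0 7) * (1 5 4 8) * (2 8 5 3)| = |(0 6 2 8 1 3 7)(4 5)| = 14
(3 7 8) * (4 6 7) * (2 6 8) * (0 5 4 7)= [5, 1, 6, 7, 8, 4, 0, 2, 3]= (0 5 4 8 3 7 2 6)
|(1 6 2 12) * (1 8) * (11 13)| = 10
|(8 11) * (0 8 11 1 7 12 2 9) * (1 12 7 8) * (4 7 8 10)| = |(0 1 10 4 7 8 12 2 9)| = 9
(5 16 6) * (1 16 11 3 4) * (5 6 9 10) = [0, 16, 2, 4, 1, 11, 6, 7, 8, 10, 5, 3, 12, 13, 14, 15, 9] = (1 16 9 10 5 11 3 4)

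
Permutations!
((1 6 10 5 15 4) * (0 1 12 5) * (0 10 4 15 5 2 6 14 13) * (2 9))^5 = ((15)(0 1 14 13)(2 6 4 12 9))^5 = (15)(0 1 14 13)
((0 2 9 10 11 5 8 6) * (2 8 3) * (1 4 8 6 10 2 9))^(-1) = ((0 6)(1 4 8 10 11 5 3 9 2))^(-1) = (0 6)(1 2 9 3 5 11 10 8 4)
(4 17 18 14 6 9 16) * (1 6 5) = (1 6 9 16 4 17 18 14 5) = [0, 6, 2, 3, 17, 1, 9, 7, 8, 16, 10, 11, 12, 13, 5, 15, 4, 18, 14]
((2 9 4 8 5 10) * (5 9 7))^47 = ((2 7 5 10)(4 8 9))^47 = (2 10 5 7)(4 9 8)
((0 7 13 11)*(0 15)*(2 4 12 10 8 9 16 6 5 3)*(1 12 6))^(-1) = (0 15 11 13 7)(1 16 9 8 10 12)(2 3 5 6 4)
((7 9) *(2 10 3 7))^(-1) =((2 10 3 7 9))^(-1) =(2 9 7 3 10)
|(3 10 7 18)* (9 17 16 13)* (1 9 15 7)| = |(1 9 17 16 13 15 7 18 3 10)| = 10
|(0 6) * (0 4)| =|(0 6 4)| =3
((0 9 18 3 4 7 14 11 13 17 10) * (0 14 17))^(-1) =(0 13 11 14 10 17 7 4 3 18 9)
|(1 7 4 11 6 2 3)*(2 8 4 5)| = |(1 7 5 2 3)(4 11 6 8)| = 20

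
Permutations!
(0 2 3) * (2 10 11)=(0 10 11 2 3)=[10, 1, 3, 0, 4, 5, 6, 7, 8, 9, 11, 2]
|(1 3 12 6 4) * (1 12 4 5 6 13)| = |(1 3 4 12 13)(5 6)| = 10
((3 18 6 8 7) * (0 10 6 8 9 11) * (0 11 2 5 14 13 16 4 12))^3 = (0 9 14 4 10 2 13 12 6 5 16)(3 7 8 18)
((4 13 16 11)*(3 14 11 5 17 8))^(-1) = ((3 14 11 4 13 16 5 17 8))^(-1) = (3 8 17 5 16 13 4 11 14)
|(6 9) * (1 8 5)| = |(1 8 5)(6 9)| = 6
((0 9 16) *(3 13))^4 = (0 9 16)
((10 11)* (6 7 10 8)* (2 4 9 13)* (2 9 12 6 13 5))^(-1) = (2 5 9 13 8 11 10 7 6 12 4)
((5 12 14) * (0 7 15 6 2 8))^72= ((0 7 15 6 2 8)(5 12 14))^72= (15)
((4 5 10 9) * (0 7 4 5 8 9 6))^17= (0 7 4 8 9 5 10 6)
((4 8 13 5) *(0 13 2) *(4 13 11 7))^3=((0 11 7 4 8 2)(5 13))^3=(0 4)(2 7)(5 13)(8 11)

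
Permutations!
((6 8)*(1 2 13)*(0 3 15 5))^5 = (0 3 15 5)(1 13 2)(6 8)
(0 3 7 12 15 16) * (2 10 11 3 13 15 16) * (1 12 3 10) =[13, 12, 1, 7, 4, 5, 6, 3, 8, 9, 11, 10, 16, 15, 14, 2, 0] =(0 13 15 2 1 12 16)(3 7)(10 11)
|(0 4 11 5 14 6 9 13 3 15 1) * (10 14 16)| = 13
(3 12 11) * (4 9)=[0, 1, 2, 12, 9, 5, 6, 7, 8, 4, 10, 3, 11]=(3 12 11)(4 9)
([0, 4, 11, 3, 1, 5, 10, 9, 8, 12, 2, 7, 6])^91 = [0, 4, 2, 3, 1, 5, 6, 7, 8, 9, 10, 11, 12]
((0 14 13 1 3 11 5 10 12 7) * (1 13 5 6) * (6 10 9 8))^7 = ((0 14 5 9 8 6 1 3 11 10 12 7))^7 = (0 3 5 10 8 7 1 14 11 9 12 6)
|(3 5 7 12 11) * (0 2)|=10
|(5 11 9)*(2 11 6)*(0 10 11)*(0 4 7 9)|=|(0 10 11)(2 4 7 9 5 6)|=6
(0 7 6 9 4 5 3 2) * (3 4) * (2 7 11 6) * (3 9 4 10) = (0 11 6 4 5 10 3 7 2) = [11, 1, 0, 7, 5, 10, 4, 2, 8, 9, 3, 6]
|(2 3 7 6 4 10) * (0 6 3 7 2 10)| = 3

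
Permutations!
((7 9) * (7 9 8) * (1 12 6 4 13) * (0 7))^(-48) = (1 6 13 12 4) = ((0 7 8)(1 12 6 4 13))^(-48)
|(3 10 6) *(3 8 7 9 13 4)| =|(3 10 6 8 7 9 13 4)| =8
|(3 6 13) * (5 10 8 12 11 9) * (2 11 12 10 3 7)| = 8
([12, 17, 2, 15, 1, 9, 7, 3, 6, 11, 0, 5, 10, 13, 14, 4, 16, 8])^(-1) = [10, 4, 2, 7, 15, 11, 8, 6, 17, 5, 12, 9, 0, 13, 14, 3, 16, 1]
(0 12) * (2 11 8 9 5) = [12, 1, 11, 3, 4, 2, 6, 7, 9, 5, 10, 8, 0] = (0 12)(2 11 8 9 5)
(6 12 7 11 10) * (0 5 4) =[5, 1, 2, 3, 0, 4, 12, 11, 8, 9, 6, 10, 7] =(0 5 4)(6 12 7 11 10)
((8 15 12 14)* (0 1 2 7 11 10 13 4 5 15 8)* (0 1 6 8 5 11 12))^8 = (0 5 6 15 8)(1 12 2 14 7)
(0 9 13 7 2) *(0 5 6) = (0 9 13 7 2 5 6) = [9, 1, 5, 3, 4, 6, 0, 2, 8, 13, 10, 11, 12, 7]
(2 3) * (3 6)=(2 6 3)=[0, 1, 6, 2, 4, 5, 3]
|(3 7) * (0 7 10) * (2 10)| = 5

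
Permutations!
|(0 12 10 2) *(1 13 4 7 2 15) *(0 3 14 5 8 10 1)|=|(0 12 1 13 4 7 2 3 14 5 8 10 15)|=13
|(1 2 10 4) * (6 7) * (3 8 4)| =6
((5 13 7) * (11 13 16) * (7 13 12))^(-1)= ((5 16 11 12 7))^(-1)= (5 7 12 11 16)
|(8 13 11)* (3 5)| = |(3 5)(8 13 11)| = 6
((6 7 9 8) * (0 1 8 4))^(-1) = ((0 1 8 6 7 9 4))^(-1) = (0 4 9 7 6 8 1)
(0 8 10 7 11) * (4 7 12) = (0 8 10 12 4 7 11) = [8, 1, 2, 3, 7, 5, 6, 11, 10, 9, 12, 0, 4]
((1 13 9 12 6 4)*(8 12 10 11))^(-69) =(1 10 12)(4 9 8)(6 13 11)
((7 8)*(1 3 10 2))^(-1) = ((1 3 10 2)(7 8))^(-1) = (1 2 10 3)(7 8)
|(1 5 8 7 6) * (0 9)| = 10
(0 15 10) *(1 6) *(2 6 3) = (0 15 10)(1 3 2 6) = [15, 3, 6, 2, 4, 5, 1, 7, 8, 9, 0, 11, 12, 13, 14, 10]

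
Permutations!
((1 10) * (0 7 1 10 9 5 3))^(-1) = ((10)(0 7 1 9 5 3))^(-1) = (10)(0 3 5 9 1 7)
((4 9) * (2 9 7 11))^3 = (2 7 9 11 4)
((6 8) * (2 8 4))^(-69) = (2 4 6 8)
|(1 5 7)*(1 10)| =4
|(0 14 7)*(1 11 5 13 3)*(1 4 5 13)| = |(0 14 7)(1 11 13 3 4 5)| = 6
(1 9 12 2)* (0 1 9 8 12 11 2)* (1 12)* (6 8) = (0 12)(1 6 8)(2 9 11) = [12, 6, 9, 3, 4, 5, 8, 7, 1, 11, 10, 2, 0]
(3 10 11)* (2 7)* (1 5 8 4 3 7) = (1 5 8 4 3 10 11 7 2) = [0, 5, 1, 10, 3, 8, 6, 2, 4, 9, 11, 7]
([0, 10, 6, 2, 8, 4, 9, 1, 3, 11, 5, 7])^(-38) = (1 2 10 6 5 9 4 11 8 7 3)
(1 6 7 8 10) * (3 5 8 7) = (1 6 3 5 8 10) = [0, 6, 2, 5, 4, 8, 3, 7, 10, 9, 1]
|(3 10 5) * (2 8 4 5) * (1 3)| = 7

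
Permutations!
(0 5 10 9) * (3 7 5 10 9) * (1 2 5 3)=(0 10 1 2 5 9)(3 7)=[10, 2, 5, 7, 4, 9, 6, 3, 8, 0, 1]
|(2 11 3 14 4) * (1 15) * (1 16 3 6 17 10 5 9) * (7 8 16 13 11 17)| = |(1 15 13 11 6 7 8 16 3 14 4 2 17 10 5 9)| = 16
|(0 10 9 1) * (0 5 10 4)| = |(0 4)(1 5 10 9)| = 4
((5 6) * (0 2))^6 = (6)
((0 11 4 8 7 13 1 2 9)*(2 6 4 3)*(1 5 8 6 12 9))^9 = (0 3 1 9 11 2 12)(4 6)(5 8 7 13)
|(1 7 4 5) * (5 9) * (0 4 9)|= 4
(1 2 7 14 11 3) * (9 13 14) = (1 2 7 9 13 14 11 3) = [0, 2, 7, 1, 4, 5, 6, 9, 8, 13, 10, 3, 12, 14, 11]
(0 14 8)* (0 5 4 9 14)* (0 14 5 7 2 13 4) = (0 14 8 7 2 13 4 9 5) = [14, 1, 13, 3, 9, 0, 6, 2, 7, 5, 10, 11, 12, 4, 8]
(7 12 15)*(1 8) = (1 8)(7 12 15) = [0, 8, 2, 3, 4, 5, 6, 12, 1, 9, 10, 11, 15, 13, 14, 7]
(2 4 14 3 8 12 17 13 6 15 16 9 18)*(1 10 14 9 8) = (1 10 14 3)(2 4 9 18)(6 15 16 8 12 17 13) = [0, 10, 4, 1, 9, 5, 15, 7, 12, 18, 14, 11, 17, 6, 3, 16, 8, 13, 2]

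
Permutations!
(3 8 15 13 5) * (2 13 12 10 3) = (2 13 5)(3 8 15 12 10) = [0, 1, 13, 8, 4, 2, 6, 7, 15, 9, 3, 11, 10, 5, 14, 12]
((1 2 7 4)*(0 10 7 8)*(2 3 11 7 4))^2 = (0 4 3 7 8 10 1 11 2) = ((0 10 4 1 3 11 7 2 8))^2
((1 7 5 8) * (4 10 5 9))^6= ((1 7 9 4 10 5 8))^6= (1 8 5 10 4 9 7)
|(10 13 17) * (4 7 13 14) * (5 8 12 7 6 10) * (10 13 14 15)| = |(4 6 13 17 5 8 12 7 14)(10 15)| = 18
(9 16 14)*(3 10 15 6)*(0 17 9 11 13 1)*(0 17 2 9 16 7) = (0 2 9 7)(1 17 16 14 11 13)(3 10 15 6) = [2, 17, 9, 10, 4, 5, 3, 0, 8, 7, 15, 13, 12, 1, 11, 6, 14, 16]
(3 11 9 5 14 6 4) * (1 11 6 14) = (14)(1 11 9 5)(3 6 4) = [0, 11, 2, 6, 3, 1, 4, 7, 8, 5, 10, 9, 12, 13, 14]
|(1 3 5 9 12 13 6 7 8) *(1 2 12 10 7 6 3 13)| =10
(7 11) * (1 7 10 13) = (1 7 11 10 13) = [0, 7, 2, 3, 4, 5, 6, 11, 8, 9, 13, 10, 12, 1]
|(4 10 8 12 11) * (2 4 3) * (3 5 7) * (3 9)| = 10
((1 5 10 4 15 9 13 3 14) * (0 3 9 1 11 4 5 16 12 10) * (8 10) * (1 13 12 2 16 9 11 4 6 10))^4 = ((0 3 14 4 15 13 11 6 10 5)(1 9 12 8)(2 16))^4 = (16)(0 15 10 14 11)(3 13 5 4 6)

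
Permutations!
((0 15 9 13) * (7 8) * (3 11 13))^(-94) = (0 9 11)(3 13 15)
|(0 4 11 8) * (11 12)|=5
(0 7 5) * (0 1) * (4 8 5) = (0 7 4 8 5 1) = [7, 0, 2, 3, 8, 1, 6, 4, 5]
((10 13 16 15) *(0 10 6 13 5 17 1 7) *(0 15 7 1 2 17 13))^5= ((0 10 5 13 16 7 15 6)(2 17))^5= (0 7 5 6 16 10 15 13)(2 17)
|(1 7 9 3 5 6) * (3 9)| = 5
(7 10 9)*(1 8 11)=[0, 8, 2, 3, 4, 5, 6, 10, 11, 7, 9, 1]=(1 8 11)(7 10 9)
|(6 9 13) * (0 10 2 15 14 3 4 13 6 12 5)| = 10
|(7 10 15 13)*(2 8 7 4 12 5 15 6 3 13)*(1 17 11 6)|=|(1 17 11 6 3 13 4 12 5 15 2 8 7 10)|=14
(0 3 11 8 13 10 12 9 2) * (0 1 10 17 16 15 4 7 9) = (0 3 11 8 13 17 16 15 4 7 9 2 1 10 12) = [3, 10, 1, 11, 7, 5, 6, 9, 13, 2, 12, 8, 0, 17, 14, 4, 15, 16]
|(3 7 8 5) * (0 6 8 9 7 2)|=6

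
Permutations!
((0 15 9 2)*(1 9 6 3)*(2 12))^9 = ((0 15 6 3 1 9 12 2))^9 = (0 15 6 3 1 9 12 2)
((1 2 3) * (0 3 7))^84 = (0 7 2 1 3)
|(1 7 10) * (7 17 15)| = |(1 17 15 7 10)| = 5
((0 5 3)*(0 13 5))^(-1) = ((3 13 5))^(-1) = (3 5 13)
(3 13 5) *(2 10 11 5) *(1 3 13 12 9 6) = (1 3 12 9 6)(2 10 11 5 13) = [0, 3, 10, 12, 4, 13, 1, 7, 8, 6, 11, 5, 9, 2]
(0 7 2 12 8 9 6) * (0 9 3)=[7, 1, 12, 0, 4, 5, 9, 2, 3, 6, 10, 11, 8]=(0 7 2 12 8 3)(6 9)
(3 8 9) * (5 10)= [0, 1, 2, 8, 4, 10, 6, 7, 9, 3, 5]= (3 8 9)(5 10)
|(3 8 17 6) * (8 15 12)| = |(3 15 12 8 17 6)| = 6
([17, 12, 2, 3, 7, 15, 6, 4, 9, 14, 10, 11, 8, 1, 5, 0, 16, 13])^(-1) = [15, 13, 2, 3, 7, 14, 6, 4, 12, 8, 10, 11, 1, 17, 9, 5, 16, 0]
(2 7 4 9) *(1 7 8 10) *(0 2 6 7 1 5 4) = (0 2 8 10 5 4 9 6 7) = [2, 1, 8, 3, 9, 4, 7, 0, 10, 6, 5]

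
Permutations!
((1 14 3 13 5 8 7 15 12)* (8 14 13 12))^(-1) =(1 12 3 14 5 13)(7 8 15)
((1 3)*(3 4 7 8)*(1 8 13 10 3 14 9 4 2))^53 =(1 2)(3 7 14 10 4 8 13 9)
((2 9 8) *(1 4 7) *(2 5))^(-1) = (1 7 4)(2 5 8 9)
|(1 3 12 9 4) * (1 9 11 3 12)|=|(1 12 11 3)(4 9)|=4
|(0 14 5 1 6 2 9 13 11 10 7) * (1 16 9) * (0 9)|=|(0 14 5 16)(1 6 2)(7 9 13 11 10)|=60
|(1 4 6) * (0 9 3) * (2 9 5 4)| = |(0 5 4 6 1 2 9 3)| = 8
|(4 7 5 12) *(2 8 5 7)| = 5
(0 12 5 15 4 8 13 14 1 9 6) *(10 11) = [12, 9, 2, 3, 8, 15, 0, 7, 13, 6, 11, 10, 5, 14, 1, 4] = (0 12 5 15 4 8 13 14 1 9 6)(10 11)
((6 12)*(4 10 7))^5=(4 7 10)(6 12)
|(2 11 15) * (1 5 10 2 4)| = 7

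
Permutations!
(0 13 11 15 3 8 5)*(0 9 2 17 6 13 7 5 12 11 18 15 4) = (0 7 5 9 2 17 6 13 18 15 3 8 12 11 4) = [7, 1, 17, 8, 0, 9, 13, 5, 12, 2, 10, 4, 11, 18, 14, 3, 16, 6, 15]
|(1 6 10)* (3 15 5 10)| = 6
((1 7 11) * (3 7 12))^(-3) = ((1 12 3 7 11))^(-3) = (1 3 11 12 7)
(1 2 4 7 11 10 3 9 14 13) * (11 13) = (1 2 4 7 13)(3 9 14 11 10) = [0, 2, 4, 9, 7, 5, 6, 13, 8, 14, 3, 10, 12, 1, 11]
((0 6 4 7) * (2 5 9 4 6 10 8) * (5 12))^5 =(0 5 10 9 8 4 2 7 12)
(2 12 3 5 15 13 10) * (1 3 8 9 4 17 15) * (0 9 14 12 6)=[9, 3, 6, 5, 17, 1, 0, 7, 14, 4, 2, 11, 8, 10, 12, 13, 16, 15]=(0 9 4 17 15 13 10 2 6)(1 3 5)(8 14 12)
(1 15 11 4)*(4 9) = (1 15 11 9 4) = [0, 15, 2, 3, 1, 5, 6, 7, 8, 4, 10, 9, 12, 13, 14, 11]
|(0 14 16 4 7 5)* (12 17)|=6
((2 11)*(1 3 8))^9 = (2 11)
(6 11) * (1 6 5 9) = (1 6 11 5 9) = [0, 6, 2, 3, 4, 9, 11, 7, 8, 1, 10, 5]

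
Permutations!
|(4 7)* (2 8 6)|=|(2 8 6)(4 7)|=6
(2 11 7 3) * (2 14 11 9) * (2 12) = (2 9 12)(3 14 11 7) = [0, 1, 9, 14, 4, 5, 6, 3, 8, 12, 10, 7, 2, 13, 11]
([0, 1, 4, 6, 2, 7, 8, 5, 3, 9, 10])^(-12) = [0, 1, 2, 3, 4, 5, 6, 7, 8, 9, 10]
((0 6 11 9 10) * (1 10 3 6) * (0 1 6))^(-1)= ((0 6 11 9 3)(1 10))^(-1)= (0 3 9 11 6)(1 10)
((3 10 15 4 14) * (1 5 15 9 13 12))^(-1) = ((1 5 15 4 14 3 10 9 13 12))^(-1) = (1 12 13 9 10 3 14 4 15 5)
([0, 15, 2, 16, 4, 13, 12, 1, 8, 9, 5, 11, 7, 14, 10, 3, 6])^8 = [0, 15, 2, 16, 4, 5, 12, 1, 8, 9, 10, 11, 7, 13, 14, 3, 6]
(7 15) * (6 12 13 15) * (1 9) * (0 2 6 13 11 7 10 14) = [2, 9, 6, 3, 4, 5, 12, 13, 8, 1, 14, 7, 11, 15, 0, 10] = (0 2 6 12 11 7 13 15 10 14)(1 9)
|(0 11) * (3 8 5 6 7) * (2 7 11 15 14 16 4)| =12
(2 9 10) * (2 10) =(10)(2 9) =[0, 1, 9, 3, 4, 5, 6, 7, 8, 2, 10]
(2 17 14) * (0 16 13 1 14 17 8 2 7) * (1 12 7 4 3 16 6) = [6, 14, 8, 16, 3, 5, 1, 0, 2, 9, 10, 11, 7, 12, 4, 15, 13, 17] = (17)(0 6 1 14 4 3 16 13 12 7)(2 8)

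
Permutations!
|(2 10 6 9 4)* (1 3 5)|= 15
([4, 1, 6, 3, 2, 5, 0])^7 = (0 6 2 4)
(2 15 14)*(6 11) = (2 15 14)(6 11) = [0, 1, 15, 3, 4, 5, 11, 7, 8, 9, 10, 6, 12, 13, 2, 14]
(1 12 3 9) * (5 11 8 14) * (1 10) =[0, 12, 2, 9, 4, 11, 6, 7, 14, 10, 1, 8, 3, 13, 5] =(1 12 3 9 10)(5 11 8 14)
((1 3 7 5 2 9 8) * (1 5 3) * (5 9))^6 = ((2 5)(3 7)(8 9))^6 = (9)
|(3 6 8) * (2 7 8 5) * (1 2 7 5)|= 7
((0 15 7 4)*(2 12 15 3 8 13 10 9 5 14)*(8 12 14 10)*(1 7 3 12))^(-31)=(0 1 12 7 15 4 3)(2 14)(5 9 10)(8 13)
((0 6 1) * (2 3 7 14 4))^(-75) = (14)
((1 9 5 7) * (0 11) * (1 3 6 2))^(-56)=(11)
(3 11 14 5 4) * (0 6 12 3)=(0 6 12 3 11 14 5 4)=[6, 1, 2, 11, 0, 4, 12, 7, 8, 9, 10, 14, 3, 13, 5]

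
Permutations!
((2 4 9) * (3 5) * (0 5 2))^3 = (0 2)(3 9)(4 5)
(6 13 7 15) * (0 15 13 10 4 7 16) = (0 15 6 10 4 7 13 16) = [15, 1, 2, 3, 7, 5, 10, 13, 8, 9, 4, 11, 12, 16, 14, 6, 0]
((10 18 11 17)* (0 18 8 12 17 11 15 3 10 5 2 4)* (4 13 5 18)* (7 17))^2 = (2 5 13)(3 8 7 18)(10 12 17 15)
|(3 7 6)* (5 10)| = 6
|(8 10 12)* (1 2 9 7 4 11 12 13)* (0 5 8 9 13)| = 60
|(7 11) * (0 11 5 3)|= 5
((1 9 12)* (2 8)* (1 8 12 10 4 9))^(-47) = (2 12 8)(4 9 10)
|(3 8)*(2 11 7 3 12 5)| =7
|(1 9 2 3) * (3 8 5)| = 6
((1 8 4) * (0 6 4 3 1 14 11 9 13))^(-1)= ((0 6 4 14 11 9 13)(1 8 3))^(-1)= (0 13 9 11 14 4 6)(1 3 8)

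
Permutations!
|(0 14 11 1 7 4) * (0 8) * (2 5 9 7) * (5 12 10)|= |(0 14 11 1 2 12 10 5 9 7 4 8)|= 12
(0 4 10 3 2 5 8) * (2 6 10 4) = (0 2 5 8)(3 6 10) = [2, 1, 5, 6, 4, 8, 10, 7, 0, 9, 3]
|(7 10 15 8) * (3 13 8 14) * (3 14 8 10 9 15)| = |(3 13 10)(7 9 15 8)| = 12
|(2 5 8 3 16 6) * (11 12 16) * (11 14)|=9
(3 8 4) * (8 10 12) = [0, 1, 2, 10, 3, 5, 6, 7, 4, 9, 12, 11, 8] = (3 10 12 8 4)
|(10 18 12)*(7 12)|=4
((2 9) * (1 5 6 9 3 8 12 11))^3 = ((1 5 6 9 2 3 8 12 11))^3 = (1 9 8)(2 12 5)(3 11 6)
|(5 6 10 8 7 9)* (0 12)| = |(0 12)(5 6 10 8 7 9)| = 6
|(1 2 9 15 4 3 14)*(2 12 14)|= 15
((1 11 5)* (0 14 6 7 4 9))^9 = ((0 14 6 7 4 9)(1 11 5))^9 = (0 7)(4 14)(6 9)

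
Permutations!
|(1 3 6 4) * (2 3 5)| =|(1 5 2 3 6 4)| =6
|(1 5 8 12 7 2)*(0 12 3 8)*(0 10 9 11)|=|(0 12 7 2 1 5 10 9 11)(3 8)|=18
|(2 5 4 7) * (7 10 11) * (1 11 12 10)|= |(1 11 7 2 5 4)(10 12)|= 6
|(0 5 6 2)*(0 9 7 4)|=|(0 5 6 2 9 7 4)|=7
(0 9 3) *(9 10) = (0 10 9 3) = [10, 1, 2, 0, 4, 5, 6, 7, 8, 3, 9]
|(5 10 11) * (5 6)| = |(5 10 11 6)| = 4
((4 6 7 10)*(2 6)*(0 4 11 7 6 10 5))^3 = (0 10 5 2 7 4 11) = ((0 4 2 10 11 7 5))^3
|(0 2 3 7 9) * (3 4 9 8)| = |(0 2 4 9)(3 7 8)| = 12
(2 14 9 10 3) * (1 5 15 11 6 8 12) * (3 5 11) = (1 11 6 8 12)(2 14 9 10 5 15 3) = [0, 11, 14, 2, 4, 15, 8, 7, 12, 10, 5, 6, 1, 13, 9, 3]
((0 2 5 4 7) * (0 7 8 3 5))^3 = ((0 2)(3 5 4 8))^3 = (0 2)(3 8 4 5)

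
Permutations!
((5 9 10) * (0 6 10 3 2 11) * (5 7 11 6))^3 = (0 3 10)(2 7 5)(6 11 9)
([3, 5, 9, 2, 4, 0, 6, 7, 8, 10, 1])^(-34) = [3, 5, 9, 2, 4, 0, 6, 7, 8, 10, 1]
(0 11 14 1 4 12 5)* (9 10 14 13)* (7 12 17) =(0 11 13 9 10 14 1 4 17 7 12 5) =[11, 4, 2, 3, 17, 0, 6, 12, 8, 10, 14, 13, 5, 9, 1, 15, 16, 7]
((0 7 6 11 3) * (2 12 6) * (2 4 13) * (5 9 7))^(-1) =((0 5 9 7 4 13 2 12 6 11 3))^(-1) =(0 3 11 6 12 2 13 4 7 9 5)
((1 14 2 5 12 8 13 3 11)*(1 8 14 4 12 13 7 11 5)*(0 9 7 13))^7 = (0 5 3 13 8 11 7 9)(1 12 2 4 14) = ((0 9 7 11 8 13 3 5)(1 4 12 14 2))^7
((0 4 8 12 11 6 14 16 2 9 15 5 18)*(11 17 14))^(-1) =((0 4 8 12 17 14 16 2 9 15 5 18)(6 11))^(-1) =(0 18 5 15 9 2 16 14 17 12 8 4)(6 11)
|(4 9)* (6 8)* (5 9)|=6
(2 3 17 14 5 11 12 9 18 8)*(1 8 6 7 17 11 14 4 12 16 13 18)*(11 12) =(1 8 2 3 12 9)(4 11 16 13 18 6 7 17)(5 14) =[0, 8, 3, 12, 11, 14, 7, 17, 2, 1, 10, 16, 9, 18, 5, 15, 13, 4, 6]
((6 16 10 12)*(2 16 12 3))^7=((2 16 10 3)(6 12))^7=(2 3 10 16)(6 12)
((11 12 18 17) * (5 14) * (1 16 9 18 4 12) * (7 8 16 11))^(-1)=((1 11)(4 12)(5 14)(7 8 16 9 18 17))^(-1)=(1 11)(4 12)(5 14)(7 17 18 9 16 8)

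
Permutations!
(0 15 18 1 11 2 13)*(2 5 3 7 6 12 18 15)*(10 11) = (0 2 13)(1 10 11 5 3 7 6 12 18) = [2, 10, 13, 7, 4, 3, 12, 6, 8, 9, 11, 5, 18, 0, 14, 15, 16, 17, 1]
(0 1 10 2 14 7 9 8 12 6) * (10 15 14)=(0 1 15 14 7 9 8 12 6)(2 10)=[1, 15, 10, 3, 4, 5, 0, 9, 12, 8, 2, 11, 6, 13, 7, 14]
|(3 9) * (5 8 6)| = 6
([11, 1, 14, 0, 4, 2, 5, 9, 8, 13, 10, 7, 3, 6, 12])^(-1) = [3, 1, 5, 12, 4, 6, 13, 11, 8, 7, 10, 0, 14, 9, 2]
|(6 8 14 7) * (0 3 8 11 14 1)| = 4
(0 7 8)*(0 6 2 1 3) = [7, 3, 1, 0, 4, 5, 2, 8, 6] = (0 7 8 6 2 1 3)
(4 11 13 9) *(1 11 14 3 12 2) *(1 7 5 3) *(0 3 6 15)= (0 3 12 2 7 5 6 15)(1 11 13 9 4 14)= [3, 11, 7, 12, 14, 6, 15, 5, 8, 4, 10, 13, 2, 9, 1, 0]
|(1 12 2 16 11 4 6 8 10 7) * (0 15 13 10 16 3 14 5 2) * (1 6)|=12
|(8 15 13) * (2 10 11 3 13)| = |(2 10 11 3 13 8 15)| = 7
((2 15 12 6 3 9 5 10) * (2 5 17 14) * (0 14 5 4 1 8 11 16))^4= (0 12 17 1)(2 3 10 11)(4 16 15 9)(5 8 14 6)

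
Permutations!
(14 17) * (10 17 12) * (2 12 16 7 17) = (2 12 10)(7 17 14 16) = [0, 1, 12, 3, 4, 5, 6, 17, 8, 9, 2, 11, 10, 13, 16, 15, 7, 14]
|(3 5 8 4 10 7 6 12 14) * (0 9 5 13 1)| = 13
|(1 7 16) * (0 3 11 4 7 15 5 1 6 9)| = 24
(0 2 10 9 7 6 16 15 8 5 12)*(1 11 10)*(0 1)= (0 2)(1 11 10 9 7 6 16 15 8 5 12)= [2, 11, 0, 3, 4, 12, 16, 6, 5, 7, 9, 10, 1, 13, 14, 8, 15]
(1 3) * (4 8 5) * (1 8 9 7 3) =(3 8 5 4 9 7) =[0, 1, 2, 8, 9, 4, 6, 3, 5, 7]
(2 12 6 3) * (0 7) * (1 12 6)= (0 7)(1 12)(2 6 3)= [7, 12, 6, 2, 4, 5, 3, 0, 8, 9, 10, 11, 1]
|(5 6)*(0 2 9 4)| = |(0 2 9 4)(5 6)| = 4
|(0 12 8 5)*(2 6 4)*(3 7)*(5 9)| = 30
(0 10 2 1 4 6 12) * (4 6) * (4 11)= (0 10 2 1 6 12)(4 11)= [10, 6, 1, 3, 11, 5, 12, 7, 8, 9, 2, 4, 0]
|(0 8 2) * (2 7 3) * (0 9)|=6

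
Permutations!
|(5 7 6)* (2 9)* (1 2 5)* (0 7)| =|(0 7 6 1 2 9 5)| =7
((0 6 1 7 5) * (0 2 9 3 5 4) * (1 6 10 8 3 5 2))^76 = ((0 10 8 3 2 9 5 1 7 4))^76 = (0 5 8 7 2)(1 3 4 9 10)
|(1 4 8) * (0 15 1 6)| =|(0 15 1 4 8 6)| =6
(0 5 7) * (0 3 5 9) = [9, 1, 2, 5, 4, 7, 6, 3, 8, 0] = (0 9)(3 5 7)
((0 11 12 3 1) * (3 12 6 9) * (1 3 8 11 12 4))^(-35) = (0 12 4 1)(6 9 8 11)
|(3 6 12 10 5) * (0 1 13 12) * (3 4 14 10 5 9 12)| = 30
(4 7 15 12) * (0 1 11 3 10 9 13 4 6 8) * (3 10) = (0 1 11 10 9 13 4 7 15 12 6 8) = [1, 11, 2, 3, 7, 5, 8, 15, 0, 13, 9, 10, 6, 4, 14, 12]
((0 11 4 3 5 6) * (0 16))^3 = (0 3 16 4 6 11 5)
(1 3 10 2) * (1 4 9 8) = [0, 3, 4, 10, 9, 5, 6, 7, 1, 8, 2] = (1 3 10 2 4 9 8)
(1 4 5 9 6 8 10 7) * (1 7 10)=(10)(1 4 5 9 6 8)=[0, 4, 2, 3, 5, 9, 8, 7, 1, 6, 10]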